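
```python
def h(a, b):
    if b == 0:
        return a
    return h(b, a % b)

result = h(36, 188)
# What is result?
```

h(36, 188) -> h(188, 36) -> h(36, 8) -> h(8, 4) -> h(4, 0) -> 4

Answer: 4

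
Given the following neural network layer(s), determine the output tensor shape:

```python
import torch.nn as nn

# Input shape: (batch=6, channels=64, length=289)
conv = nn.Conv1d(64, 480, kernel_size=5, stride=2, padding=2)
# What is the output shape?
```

Input: (6, 64, 289) -> Output: (6, 480, 145)

Answer: (6, 480, 145)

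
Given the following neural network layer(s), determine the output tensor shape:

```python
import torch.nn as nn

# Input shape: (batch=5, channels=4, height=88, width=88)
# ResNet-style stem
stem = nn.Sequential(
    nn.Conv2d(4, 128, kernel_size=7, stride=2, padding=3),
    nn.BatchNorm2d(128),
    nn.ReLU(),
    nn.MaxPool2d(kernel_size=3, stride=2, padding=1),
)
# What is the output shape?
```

Input: (5, 4, 88, 88) -> after Conv2d 7x7 stride=2: (5, 128, 44, 44) -> Output: (5, 128, 22, 22)

Answer: (5, 128, 22, 22)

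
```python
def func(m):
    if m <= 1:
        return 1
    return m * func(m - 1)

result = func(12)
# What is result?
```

func(12) = 12 * 11 * 10 * 9 * 8 * 7 * 6 * 5 * 4 * 3 * 2 * 1 = 479001600

Answer: 479001600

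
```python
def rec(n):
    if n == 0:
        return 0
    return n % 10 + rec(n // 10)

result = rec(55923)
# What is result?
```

Sum of digits of 55923: 3 + 2 + 9 + 5 + 5 = 24

Answer: 24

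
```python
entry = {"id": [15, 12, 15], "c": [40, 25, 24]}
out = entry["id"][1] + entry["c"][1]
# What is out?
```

Trace:
`entry = {"id": [15, 12, 15], "c": [40, 25, 24]}` → entry = {'id': [15, 12, 15], 'c': [40, 25, 24]}
`out = entry["id"][1] + entry["c"][1]` → out = 37
So out = 37

Answer: 37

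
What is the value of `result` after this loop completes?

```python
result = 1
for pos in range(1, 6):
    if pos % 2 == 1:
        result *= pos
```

Product of odd numbers 1 to 5
`result` takes the values: 1 → 3 → 15

Answer: 15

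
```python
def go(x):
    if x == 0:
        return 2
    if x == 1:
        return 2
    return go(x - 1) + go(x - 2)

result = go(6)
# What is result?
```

Build up from base cases: go(0)=2, go(1)=2, go(2)=4, go(3)=6, go(4)=10, go(5)=16, go(6)=26

Answer: 26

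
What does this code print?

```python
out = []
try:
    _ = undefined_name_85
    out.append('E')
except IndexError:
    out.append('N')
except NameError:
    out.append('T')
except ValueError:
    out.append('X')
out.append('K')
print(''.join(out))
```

Execution trace: 'T' (except NameError) → 'K' (after the try/except). Output: TK

Answer: TK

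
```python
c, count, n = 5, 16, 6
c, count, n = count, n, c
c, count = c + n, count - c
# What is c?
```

Trace:
`c, count, n = 5, 16, 6` → c = 5; count = 16; n = 6
`c, count, n = count, n, c` → c = 16; count = 6; n = 5
`c, count = c + n, count - c` → c = 21; count = -10
So c = 21

Answer: 21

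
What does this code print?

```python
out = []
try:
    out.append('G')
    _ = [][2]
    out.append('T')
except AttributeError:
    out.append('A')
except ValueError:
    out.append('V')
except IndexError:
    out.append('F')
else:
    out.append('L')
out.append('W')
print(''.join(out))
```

Execution trace: 'G' (try body) → 'F' (except IndexError) → 'W' (after the try/except). Output: GFW

Answer: GFW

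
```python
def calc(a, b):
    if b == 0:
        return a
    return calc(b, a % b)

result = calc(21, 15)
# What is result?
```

calc(21, 15) -> calc(15, 6) -> calc(6, 3) -> calc(3, 0) -> 3

Answer: 3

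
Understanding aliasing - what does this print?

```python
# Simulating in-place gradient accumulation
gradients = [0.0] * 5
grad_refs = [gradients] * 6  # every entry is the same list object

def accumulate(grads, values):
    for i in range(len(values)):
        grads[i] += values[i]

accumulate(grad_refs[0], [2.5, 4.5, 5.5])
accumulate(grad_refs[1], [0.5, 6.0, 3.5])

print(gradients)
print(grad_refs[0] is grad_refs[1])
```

Key concept: gradient accumulation aliasing.
Step by step:
`gradients = [0.0] * 5` → gradients = [0.0, 0.0, 0.0, 0.0, 0.0]
`grad_refs = [gradients] * 6` → grad_refs = [[0.0, 0.0, 0.0, 0.0, 0.0], [0.0, 0.0, 0.0, 0.0, 0.0], [0.0, 0.0, 0.0, 0.0, 0.0], [0.0, 0.0, 0.0, 0.0, 0.0], [0.0, 0.0, 0.0, 0.0, 0.0], [0.0, 0.0, 0.0, 0.0, 0.0]]
`accumulate(grad_refs[0], [2.5, 4.5, 5.5])` → gradients = [2.5, 4.5, 5.5, 0.0, 0.0]; grad_refs = [[2.5, 4.5, 5.5, 0.0, 0.0], [2.5, 4.5, 5.5, 0.0, 0.0], [2.5, 4.5, 5.5, 0.0, 0.0], [2.5, 4.5, 5.5, 0.0, 0.0], [2.5, 4.5, 5.5, 0.0, 0.0], [2.5, 4.5, 5.5, 0.0, 0.0]]
`accumulate(grad_refs[1], [0.5, 6.0, 3.5])` → gradients = [3.0, 10.5, 9.0, 0.0, 0.0]; grad_refs = [[3.0, 10.5, 9.0, 0.0, 0.0], [3.0, 10.5, 9.0, 0.0, 0.0], [3.0, 10.5, 9.0, 0.0, 0.0], [3.0, 10.5, 9.0, 0.0, 0.0], [3.0, 10.5, 9.0, 0.0, 0.0], [3.0, 10.5, 9.0, 0.0, 0.0]]
`print(gradients)` → prints [3.0, 10.5, 9.0, 0.0, 0.0]
`print(grad_refs[0] is grad_refs[1])` → prints True

Answer:
[3.0, 10.5, 9.0, 0.0, 0.0]
True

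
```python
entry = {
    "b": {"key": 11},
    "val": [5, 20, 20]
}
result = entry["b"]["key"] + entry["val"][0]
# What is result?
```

Trace:
`entry = { ...` → entry = {'b': {'key': 11}, 'val': [5, 20, 20]}
`result = entry["b"]["key"] + entry["val"][0]` → result = 16
So result = 16

Answer: 16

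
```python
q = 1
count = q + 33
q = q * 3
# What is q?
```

Trace:
`q = 1` → q = 1
`count = q + 33` → count = 34
`q = q * 3` → q = 3
So q = 3

Answer: 3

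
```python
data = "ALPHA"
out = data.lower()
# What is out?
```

Trace:
`data = "ALPHA"` → data = 'ALPHA'
`out = data.lower()` → out = 'alpha'
So out = 'alpha'

Answer: 'alpha'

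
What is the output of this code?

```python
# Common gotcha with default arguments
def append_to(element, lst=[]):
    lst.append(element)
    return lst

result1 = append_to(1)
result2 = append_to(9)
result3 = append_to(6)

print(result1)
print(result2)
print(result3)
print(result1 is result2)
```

Key concept: mutable default argument gotcha.
Step by step:
`result1 = append_to(1)` → result1 = [1]
`result2 = append_to(9)` → result1 = [1, 9] (same object as result2); result2 = [1, 9] (same object as result1)
`result3 = append_to(6)` → result1 = [1, 9, 6] (same object as result2, result3); result2 = [1, 9, 6] (same object as result1, result3); result3 = [1, 9, 6] (same object as result1, result2)
`print(result1)` → prints [1, 9, 6]
`print(result2)` → prints [1, 9, 6]
`print(result3)` → prints [1, 9, 6]
`print(result1 is result2)` → prints True

Answer:
[1, 9, 6]
[1, 9, 6]
[1, 9, 6]
True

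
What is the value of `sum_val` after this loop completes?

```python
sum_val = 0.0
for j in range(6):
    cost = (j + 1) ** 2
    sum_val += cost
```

Sum of squared losses 1² + 2² + ... + 6²
`sum_val` takes the values: 0.0 → 1.0 → 5.0 → 14.0 → 30.0 → 55.0 → 91.0

Answer: 91.0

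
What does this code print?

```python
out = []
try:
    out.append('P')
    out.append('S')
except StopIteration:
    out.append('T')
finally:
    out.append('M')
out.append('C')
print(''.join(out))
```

Execution trace: 'P' (try body) → 'S' (try body, no exception) → 'M' (finally) → 'C' (after the try/except). Output: PSMC

Answer: PSMC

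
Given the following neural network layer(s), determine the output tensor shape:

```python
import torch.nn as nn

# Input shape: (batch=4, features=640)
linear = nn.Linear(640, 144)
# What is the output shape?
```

Input: (4, 640) -> Output: (4, 144)

Answer: (4, 144)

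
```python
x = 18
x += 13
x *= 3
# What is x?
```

Trace:
`x = 18` → x = 18
`x += 13` → x = 31
`x *= 3` → x = 93
So x = 93

Answer: 93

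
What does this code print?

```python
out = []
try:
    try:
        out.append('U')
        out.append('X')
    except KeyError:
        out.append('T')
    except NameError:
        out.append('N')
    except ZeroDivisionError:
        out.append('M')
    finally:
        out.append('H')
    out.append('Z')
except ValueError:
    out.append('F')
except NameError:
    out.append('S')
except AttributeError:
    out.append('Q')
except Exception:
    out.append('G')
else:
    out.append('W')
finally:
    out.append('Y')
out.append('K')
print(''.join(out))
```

Execution trace: 'U' (inner try body) → 'X' (inner try body, no exception) → 'H' (inner finally) → 'Z' (try body, no exception) → 'W' (else) → 'Y' (finally) → 'K' (after the try/except). Output: UXHZWYK

Answer: UXHZWYK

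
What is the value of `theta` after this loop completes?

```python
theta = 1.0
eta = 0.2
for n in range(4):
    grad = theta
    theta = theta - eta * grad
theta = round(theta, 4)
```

Gradient descent: w = 1.0 * (1 - 0.2)^4
`theta` takes the values: 1.0 → 0.8 → 0.64 → 0.512 → 0.4096

Answer: 0.4096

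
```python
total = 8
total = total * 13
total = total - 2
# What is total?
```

Trace:
`total = 8` → total = 8
`total = total * 13` → total = 104
`total = total - 2` → total = 102
So total = 102

Answer: 102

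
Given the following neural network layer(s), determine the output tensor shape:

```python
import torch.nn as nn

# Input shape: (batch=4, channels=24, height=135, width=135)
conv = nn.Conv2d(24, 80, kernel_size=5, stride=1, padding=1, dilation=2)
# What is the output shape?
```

Input: (4, 24, 135, 135) -> Output: (4, 80, 129, 129)

Answer: (4, 80, 129, 129)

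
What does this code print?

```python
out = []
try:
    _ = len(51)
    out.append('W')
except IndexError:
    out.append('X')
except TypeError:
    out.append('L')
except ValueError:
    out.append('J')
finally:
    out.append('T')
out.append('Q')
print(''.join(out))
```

Execution trace: 'L' (except TypeError) → 'T' (finally) → 'Q' (after the try/except). Output: LTQ

Answer: LTQ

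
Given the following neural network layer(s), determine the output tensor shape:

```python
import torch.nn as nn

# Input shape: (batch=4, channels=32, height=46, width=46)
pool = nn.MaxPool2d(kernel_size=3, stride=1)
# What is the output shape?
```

Input: (4, 32, 46, 46) -> Output: (4, 32, 44, 44)

Answer: (4, 32, 44, 44)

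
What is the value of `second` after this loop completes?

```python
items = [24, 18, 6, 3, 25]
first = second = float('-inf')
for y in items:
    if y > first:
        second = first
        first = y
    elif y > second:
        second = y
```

Second largest (with repeats) in [24, 18, 6, 3, 25]
`second` takes the values: -inf → 18 → 24

Answer: 24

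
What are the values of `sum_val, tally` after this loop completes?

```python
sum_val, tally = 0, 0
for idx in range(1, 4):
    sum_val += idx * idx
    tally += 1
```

Sum of squares and count
`sum_val, tally` takes the values: (0, 0) → (1, 0) → (1, 1) → (5, 1) → (5, 2) → (14, 2) → (14, 3)

Answer: 14, 3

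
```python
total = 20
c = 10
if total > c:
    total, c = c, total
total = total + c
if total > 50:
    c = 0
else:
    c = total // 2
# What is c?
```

Trace:
`total = 20` → total = 20
`c = 10` → c = 10
`if total > c: ...` → total > c is True → total = 10; c = 20
`total = total + c` → total = 30
`if total > 50: ...` → total > 50 is False, take else branch → c = 15
So c = 15

Answer: 15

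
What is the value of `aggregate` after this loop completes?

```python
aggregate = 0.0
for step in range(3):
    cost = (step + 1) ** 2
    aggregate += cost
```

Sum of squared losses 1² + 2² + ... + 3²
`aggregate` takes the values: 0.0 → 1.0 → 5.0 → 14.0

Answer: 14.0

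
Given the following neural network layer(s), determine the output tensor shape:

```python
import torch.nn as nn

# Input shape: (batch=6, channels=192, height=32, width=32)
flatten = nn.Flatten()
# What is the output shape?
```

Input: (6, 192, 32, 32) -> Output: (6, 196608)

Answer: (6, 196608)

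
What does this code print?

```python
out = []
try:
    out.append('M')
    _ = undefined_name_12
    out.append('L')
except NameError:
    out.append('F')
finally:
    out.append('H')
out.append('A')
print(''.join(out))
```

Execution trace: 'M' (try body) → 'F' (except NameError) → 'H' (finally) → 'A' (after the try/except). Output: MFHA

Answer: MFHA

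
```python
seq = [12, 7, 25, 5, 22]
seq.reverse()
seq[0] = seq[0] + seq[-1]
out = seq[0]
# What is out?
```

Trace:
`seq = [12, 7, 25, 5, 22]` → seq = [12, 7, 25, 5, 22]
`seq.reverse()` → seq = [22, 5, 25, 7, 12]
`seq[0] = seq[0] + seq[-1]` → seq = [34, 5, 25, 7, 12]
`out = seq[0]` → out = 34
So out = 34

Answer: 34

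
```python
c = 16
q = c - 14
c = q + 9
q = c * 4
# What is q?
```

Trace:
`c = 16` → c = 16
`q = c - 14` → q = 2
`c = q + 9` → c = 11
`q = c * 4` → q = 44
So q = 44

Answer: 44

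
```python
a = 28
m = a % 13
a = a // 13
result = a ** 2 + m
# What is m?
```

Trace:
`a = 28` → a = 28
`m = a % 13` → m = 2
`a = a // 13` → a = 2
`result = a ** 2 + m` → result = 6
So m = 2

Answer: 2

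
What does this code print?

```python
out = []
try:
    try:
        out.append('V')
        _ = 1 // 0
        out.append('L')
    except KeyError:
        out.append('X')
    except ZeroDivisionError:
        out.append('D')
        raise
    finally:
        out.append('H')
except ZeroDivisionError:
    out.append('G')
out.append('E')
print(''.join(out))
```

Execution trace: 'V' (inner try body) → 'D' (inner except ZeroDivisionError) → 'H' (inner finally) → 'G' (outer except ZeroDivisionError) → 'E' (after the try/except). Output: VDHGE

Answer: VDHGE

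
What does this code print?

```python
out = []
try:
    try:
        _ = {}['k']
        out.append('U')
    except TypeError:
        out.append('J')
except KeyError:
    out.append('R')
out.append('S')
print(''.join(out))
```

Execution trace: 'R' (outer except KeyError) → 'S' (after the try/except). Output: RS

Answer: RS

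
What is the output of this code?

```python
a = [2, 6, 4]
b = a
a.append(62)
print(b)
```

Key concept: basic list aliasing.
Step by step:
`a = [2, 6, 4]` → a = [2, 6, 4]
`b = a` → b = [2, 6, 4] (same object as a)
`a.append(62)` → a = [2, 6, 4, 62] (same object as b); b = [2, 6, 4, 62] (same object as a)
`print(b)` → prints [2, 6, 4, 62]

Answer: [2, 6, 4, 62]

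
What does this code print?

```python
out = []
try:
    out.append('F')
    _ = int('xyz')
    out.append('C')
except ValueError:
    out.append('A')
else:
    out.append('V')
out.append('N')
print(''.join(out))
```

Execution trace: 'F' (try body) → 'A' (except ValueError) → 'N' (after the try/except). Output: FAN

Answer: FAN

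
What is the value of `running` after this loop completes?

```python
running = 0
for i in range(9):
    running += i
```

Sum of 0 to 8 = 36
`running` takes the values: 0 → 1 → 3 → 6 → 10 → 15 → 21 → 28 → 36

Answer: 36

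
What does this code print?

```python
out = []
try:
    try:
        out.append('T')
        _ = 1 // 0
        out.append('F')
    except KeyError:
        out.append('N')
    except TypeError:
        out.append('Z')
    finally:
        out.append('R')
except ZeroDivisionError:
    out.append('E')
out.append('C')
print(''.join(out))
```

Execution trace: 'T' (try body) → 'R' (finally) → 'E' (outer except ZeroDivisionError) → 'C' (after the try/except). Output: TREC

Answer: TREC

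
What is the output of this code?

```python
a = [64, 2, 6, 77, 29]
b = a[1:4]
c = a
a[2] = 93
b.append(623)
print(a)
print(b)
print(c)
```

Key concept: slice vs alias.
Step by step:
`a = [64, 2, 6, 77, 29]` → a = [64, 2, 6, 77, 29]
`b = a[1:4]` → b = [2, 6, 77]
`c = a` → c = [64, 2, 6, 77, 29] (same object as a)
`a[2] = 93` → a = [64, 2, 93, 77, 29] (same object as c); c = [64, 2, 93, 77, 29] (same object as a)
`b.append(623)` → b = [2, 6, 77, 623]
`print(a)` → prints [64, 2, 93, 77, 29]
`print(b)` → prints [2, 6, 77, 623]
`print(c)` → prints [64, 2, 93, 77, 29]

Answer:
[64, 2, 93, 77, 29]
[2, 6, 77, 623]
[64, 2, 93, 77, 29]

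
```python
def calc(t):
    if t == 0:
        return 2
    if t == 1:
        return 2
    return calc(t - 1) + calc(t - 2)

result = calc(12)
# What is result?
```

Build up from base cases: calc(0)=2, calc(1)=2, calc(2)=4, calc(3)=6, calc(4)=10, calc(5)=16, calc(6)=26, ..., calc(12)=466

Answer: 466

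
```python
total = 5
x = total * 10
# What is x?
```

Trace:
`total = 5` → total = 5
`x = total * 10` → x = 50
So x = 50

Answer: 50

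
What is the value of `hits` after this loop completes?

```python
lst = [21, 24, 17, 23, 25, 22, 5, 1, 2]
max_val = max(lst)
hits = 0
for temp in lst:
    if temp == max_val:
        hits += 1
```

Count of max value 25 in [21, 24, 17, 23, 25, 22, 5, 1, 2]
`hits` takes the values: 0 → 1

Answer: 1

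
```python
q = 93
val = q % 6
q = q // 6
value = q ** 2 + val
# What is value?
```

Trace:
`q = 93` → q = 93
`val = q % 6` → val = 3
`q = q // 6` → q = 15
`value = q ** 2 + val` → value = 228
So value = 228

Answer: 228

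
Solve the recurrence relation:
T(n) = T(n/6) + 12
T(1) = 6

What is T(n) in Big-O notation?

Each step divides n by 6 and adds 12. After log_6(n) steps we reach T(1)=6. So T(n) = 12·log_6(n) + 6 = O(log n).

Answer: O(log n)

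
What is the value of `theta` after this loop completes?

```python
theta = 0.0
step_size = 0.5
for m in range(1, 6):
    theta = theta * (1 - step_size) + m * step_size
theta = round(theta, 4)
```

Moving average with lr=0.5
`theta` takes the values: 0.0 → 0.5 → 1.25 → 2.125 → 3.0625 → 4.03125 → 4.0312

Answer: 4.0312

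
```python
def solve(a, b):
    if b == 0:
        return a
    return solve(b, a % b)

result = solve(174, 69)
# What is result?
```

solve(174, 69) -> solve(69, 36) -> solve(36, 33) -> solve(33, 3) -> solve(3, 0) -> 3

Answer: 3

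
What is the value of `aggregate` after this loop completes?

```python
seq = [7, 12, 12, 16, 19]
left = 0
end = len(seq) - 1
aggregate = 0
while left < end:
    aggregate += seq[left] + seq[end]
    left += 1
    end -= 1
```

Sum of pairs from ends
`aggregate` takes the values: 0 → 26 → 54

Answer: 54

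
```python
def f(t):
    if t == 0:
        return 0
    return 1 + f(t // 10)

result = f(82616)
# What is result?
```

Count of digits of 82616: 5

Answer: 5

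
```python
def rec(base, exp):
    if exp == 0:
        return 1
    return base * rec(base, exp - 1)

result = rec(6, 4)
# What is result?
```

rec(6, 4) = 6 * 6 * 6 * 6 = 1296

Answer: 1296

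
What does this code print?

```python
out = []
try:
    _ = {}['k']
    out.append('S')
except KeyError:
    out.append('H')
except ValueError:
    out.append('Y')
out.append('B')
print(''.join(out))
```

Execution trace: 'H' (except KeyError) → 'B' (after the try/except). Output: HB

Answer: HB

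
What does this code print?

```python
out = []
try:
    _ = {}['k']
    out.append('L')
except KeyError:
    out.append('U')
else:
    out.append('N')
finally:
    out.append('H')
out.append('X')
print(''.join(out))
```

Execution trace: 'U' (except KeyError) → 'H' (finally) → 'X' (after the try/except). Output: UHX

Answer: UHX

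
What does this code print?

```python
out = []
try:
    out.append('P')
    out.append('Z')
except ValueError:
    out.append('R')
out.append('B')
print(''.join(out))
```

Execution trace: 'P' (try body) → 'Z' (try body, no exception) → 'B' (after the try/except). Output: PZB

Answer: PZB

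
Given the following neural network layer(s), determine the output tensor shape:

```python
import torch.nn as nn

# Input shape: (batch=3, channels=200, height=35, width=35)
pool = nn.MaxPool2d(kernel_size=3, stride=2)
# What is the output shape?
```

Input: (3, 200, 35, 35) -> Output: (3, 200, 17, 17)

Answer: (3, 200, 17, 17)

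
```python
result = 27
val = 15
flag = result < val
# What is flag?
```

Trace:
`result = 27` → result = 27
`val = 15` → val = 15
`flag = result < val` → flag = False
So flag = False

Answer: False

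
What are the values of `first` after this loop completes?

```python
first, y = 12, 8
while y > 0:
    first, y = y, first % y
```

GCD of 12 and 8
`first` takes the values: 12 → 8 → 4

Answer: 4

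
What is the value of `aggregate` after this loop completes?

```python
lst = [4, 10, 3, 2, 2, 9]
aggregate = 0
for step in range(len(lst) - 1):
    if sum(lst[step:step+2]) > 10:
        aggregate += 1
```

Count windows with sum > 10
`aggregate` takes the values: 0 → 1 → 2 → 3

Answer: 3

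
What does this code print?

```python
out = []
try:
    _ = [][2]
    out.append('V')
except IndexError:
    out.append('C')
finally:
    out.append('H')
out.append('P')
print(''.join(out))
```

Execution trace: 'C' (except IndexError) → 'H' (finally) → 'P' (after the try/except). Output: CHP

Answer: CHP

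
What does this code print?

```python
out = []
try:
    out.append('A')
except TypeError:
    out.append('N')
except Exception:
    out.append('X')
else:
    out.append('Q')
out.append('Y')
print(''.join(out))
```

Execution trace: 'A' (try body, no exception) → 'Q' (else) → 'Y' (after the try/except). Output: AQY

Answer: AQY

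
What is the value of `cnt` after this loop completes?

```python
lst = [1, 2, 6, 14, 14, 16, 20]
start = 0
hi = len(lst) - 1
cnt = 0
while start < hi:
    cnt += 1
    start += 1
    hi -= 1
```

Iterations until pointers meet (list length 7)
`cnt` takes the values: 0 → 1 → 2 → 3

Answer: 3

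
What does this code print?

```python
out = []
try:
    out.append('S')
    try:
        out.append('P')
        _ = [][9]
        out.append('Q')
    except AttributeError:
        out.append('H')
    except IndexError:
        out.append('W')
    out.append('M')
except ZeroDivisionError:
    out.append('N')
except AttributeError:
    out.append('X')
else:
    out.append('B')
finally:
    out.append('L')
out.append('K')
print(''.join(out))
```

Execution trace: 'S' (try body) → 'P' (inner try body) → 'W' (inner except IndexError) → 'M' (try body, no exception) → 'B' (else) → 'L' (finally) → 'K' (after the try/except). Output: SPWMBLK

Answer: SPWMBLK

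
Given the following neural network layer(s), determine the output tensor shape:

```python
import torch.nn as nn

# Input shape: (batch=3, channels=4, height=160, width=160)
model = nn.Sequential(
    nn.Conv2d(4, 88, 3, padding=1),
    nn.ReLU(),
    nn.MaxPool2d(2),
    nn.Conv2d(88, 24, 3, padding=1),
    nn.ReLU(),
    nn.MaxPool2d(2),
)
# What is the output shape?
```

Input: (3, 4, 160, 160) -> after first Conv2d: (3, 88, 160, 160) -> after first MaxPool2d: (3, 88, 80, 80) -> after second Conv2d: (3, 24, 80, 80) -> Output: (3, 24, 40, 40)

Answer: (3, 24, 40, 40)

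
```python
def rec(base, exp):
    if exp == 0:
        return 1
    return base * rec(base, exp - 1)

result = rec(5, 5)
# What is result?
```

rec(5, 5) = 5 * 5 * 5 * 5 * 5 = 3125

Answer: 3125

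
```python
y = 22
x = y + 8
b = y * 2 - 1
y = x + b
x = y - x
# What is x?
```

Trace:
`y = 22` → y = 22
`x = y + 8` → x = 30
`b = y * 2 - 1` → b = 43
`y = x + b` → y = 73
`x = y - x` → x = 43
So x = 43

Answer: 43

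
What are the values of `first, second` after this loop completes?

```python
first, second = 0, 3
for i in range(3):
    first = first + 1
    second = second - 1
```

first goes 0→3, second goes 3→0
`first, second` takes the values: (0, 3) → (1, 3) → (1, 2) → (2, 2) → (2, 1) → (3, 1) → (3, 0)

Answer: 3, 0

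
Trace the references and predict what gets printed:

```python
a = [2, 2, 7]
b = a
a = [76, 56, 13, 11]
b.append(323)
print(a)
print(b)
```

Key concept: rebinding vs mutation: a is rebound to a new list, b still points at the original.
Step by step:
`a = [2, 2, 7]` → a = [2, 2, 7]
`b = a` → b = [2, 2, 7] (same object as a)
`a = [76, 56, 13, 11]` → a = [76, 56, 13, 11]
`b.append(323)` → b = [2, 2, 7, 323]
`print(a)` → prints [76, 56, 13, 11]
`print(b)` → prints [2, 2, 7, 323]

Answer:
[76, 56, 13, 11]
[2, 2, 7, 323]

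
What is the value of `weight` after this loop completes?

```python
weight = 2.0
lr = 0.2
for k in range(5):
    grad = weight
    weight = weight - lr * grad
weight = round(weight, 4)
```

Gradient descent: w = 2.0 * (1 - 0.2)^5
`weight` takes the values: 2.0 → 1.6 → 1.28 → 1.024 → 0.8192 → 0.65536 → 0.6554

Answer: 0.6554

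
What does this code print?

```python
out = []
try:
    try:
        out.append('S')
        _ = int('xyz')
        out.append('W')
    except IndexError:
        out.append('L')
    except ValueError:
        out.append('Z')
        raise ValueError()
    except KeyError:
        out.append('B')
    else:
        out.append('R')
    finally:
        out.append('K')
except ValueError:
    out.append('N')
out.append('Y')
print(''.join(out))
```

Execution trace: 'S' (inner try body) → 'Z' (inner except ValueError) → 'K' (inner finally) → 'N' (outer except ValueError) → 'Y' (after the try/except). Output: SZKNY

Answer: SZKNY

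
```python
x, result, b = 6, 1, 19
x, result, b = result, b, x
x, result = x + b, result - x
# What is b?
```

Trace:
`x, result, b = 6, 1, 19` → x = 6; result = 1; b = 19
`x, result, b = result, b, x` → x = 1; result = 19; b = 6
`x, result = x + b, result - x` → x = 7; result = 18
So b = 6

Answer: 6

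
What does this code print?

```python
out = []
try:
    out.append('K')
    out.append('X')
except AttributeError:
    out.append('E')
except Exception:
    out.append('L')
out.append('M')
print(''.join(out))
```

Execution trace: 'K' (try body) → 'X' (try body, no exception) → 'M' (after the try/except). Output: KXM

Answer: KXM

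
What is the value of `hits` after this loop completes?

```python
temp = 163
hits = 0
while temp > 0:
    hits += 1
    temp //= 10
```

Count digits by repeated division by 10
`hits` takes the values: 0 → 1 → 2 → 3

Answer: 3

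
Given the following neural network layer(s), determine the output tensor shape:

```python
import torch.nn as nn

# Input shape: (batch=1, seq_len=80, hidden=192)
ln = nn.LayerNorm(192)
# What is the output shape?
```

Input: (1, 80, 192) -> Output: (1, 80, 192)

Answer: (1, 80, 192)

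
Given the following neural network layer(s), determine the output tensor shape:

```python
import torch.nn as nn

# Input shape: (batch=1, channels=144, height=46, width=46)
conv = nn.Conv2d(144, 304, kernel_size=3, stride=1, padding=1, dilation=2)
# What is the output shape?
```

Input: (1, 144, 46, 46) -> Output: (1, 304, 44, 44)

Answer: (1, 304, 44, 44)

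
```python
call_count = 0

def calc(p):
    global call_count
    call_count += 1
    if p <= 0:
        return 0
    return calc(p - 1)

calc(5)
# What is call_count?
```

Linear recursion stepping by 1: 6 calls from p=5 down to ≤0.

Answer: 6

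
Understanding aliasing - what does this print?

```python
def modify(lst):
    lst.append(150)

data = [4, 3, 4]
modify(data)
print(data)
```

Key concept: function modifies passed list.
Step by step:
`data = [4, 3, 4]` → data = [4, 3, 4]
`modify(data)` → data = [4, 3, 4, 150]
`print(data)` → prints [4, 3, 4, 150]

Answer: [4, 3, 4, 150]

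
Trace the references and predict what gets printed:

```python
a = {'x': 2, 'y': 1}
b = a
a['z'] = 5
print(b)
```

Key concept: dict aliasing.
Step by step:
`a = {'x': 2, 'y': 1}` → a = {'x': 2, 'y': 1}
`b = a` → b = {'x': 2, 'y': 1} (same object as a)
`a['z'] = 5` → a = {'x': 2, 'y': 1, 'z': 5} (same object as b); b = {'x': 2, 'y': 1, 'z': 5} (same object as a)
`print(b)` → prints {'x': 2, 'y': 1, 'z': 5}

Answer: {'x': 2, 'y': 1, 'z': 5}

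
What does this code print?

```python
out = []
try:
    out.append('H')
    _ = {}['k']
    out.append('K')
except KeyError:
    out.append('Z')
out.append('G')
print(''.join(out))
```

Execution trace: 'H' (try body) → 'Z' (except KeyError) → 'G' (after the try/except). Output: HZG

Answer: HZG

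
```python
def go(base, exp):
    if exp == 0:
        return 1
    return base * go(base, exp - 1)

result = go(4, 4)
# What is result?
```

go(4, 4) = 4 * 4 * 4 * 4 = 256

Answer: 256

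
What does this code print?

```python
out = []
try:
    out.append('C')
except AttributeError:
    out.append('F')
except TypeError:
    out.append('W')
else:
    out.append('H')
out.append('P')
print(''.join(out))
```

Execution trace: 'C' (try body, no exception) → 'H' (else) → 'P' (after the try/except). Output: CHP

Answer: CHP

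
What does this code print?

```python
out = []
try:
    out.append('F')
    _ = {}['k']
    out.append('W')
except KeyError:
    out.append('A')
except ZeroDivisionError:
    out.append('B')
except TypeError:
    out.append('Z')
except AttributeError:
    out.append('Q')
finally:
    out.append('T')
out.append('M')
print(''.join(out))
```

Execution trace: 'F' (try body) → 'A' (except KeyError) → 'T' (finally) → 'M' (after the try/except). Output: FATM

Answer: FATM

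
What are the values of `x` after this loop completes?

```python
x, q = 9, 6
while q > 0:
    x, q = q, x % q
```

GCD of 9 and 6
`x` takes the values: 9 → 6 → 3

Answer: 3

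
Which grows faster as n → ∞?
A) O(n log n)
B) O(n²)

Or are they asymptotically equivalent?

O(n log n) vs O(n²): Higher order terms dominate.

Answer: B) O(n²) grows faster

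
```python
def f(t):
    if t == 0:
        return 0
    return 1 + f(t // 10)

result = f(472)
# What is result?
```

Count of digits of 472: 3

Answer: 3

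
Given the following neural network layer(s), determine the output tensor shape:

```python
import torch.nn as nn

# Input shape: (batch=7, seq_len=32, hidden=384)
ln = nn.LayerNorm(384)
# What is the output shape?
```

Input: (7, 32, 384) -> Output: (7, 32, 384)

Answer: (7, 32, 384)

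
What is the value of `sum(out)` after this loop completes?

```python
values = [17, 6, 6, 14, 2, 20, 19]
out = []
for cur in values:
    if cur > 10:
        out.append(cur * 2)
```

Sum of doubled values > 10
`out` takes the values: [] → [34] → [34, 28] → [34, 28, 40] → [34, 28, 40, 38]
So `sum(out)` = 140

Answer: 140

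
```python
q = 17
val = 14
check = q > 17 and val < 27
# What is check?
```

Trace:
`q = 17` → q = 17
`val = 14` → val = 14
`check = q > 17 and val < 27` → check = False
So check = False

Answer: False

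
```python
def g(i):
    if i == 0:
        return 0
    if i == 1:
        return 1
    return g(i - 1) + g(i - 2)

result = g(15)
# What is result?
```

Build up from base cases: g(0)=0, g(1)=1, g(2)=1, g(3)=2, g(4)=3, g(5)=5, g(6)=8, ..., g(15)=610

Answer: 610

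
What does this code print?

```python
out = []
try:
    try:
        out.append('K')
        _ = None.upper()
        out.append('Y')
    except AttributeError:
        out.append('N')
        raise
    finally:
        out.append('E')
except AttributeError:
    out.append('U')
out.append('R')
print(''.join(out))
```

Execution trace: 'K' (inner try body) → 'N' (inner except AttributeError) → 'E' (inner finally) → 'U' (outer except AttributeError) → 'R' (after the try/except). Output: KNEUR

Answer: KNEUR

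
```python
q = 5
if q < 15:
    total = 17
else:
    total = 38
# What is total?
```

Trace:
`q = 5` → q = 5
`if q < 15: ...` → q < 15 is True → total = 17
So total = 17

Answer: 17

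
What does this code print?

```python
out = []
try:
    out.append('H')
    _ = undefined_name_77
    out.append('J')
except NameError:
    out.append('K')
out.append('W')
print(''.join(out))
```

Execution trace: 'H' (try body) → 'K' (except NameError) → 'W' (after the try/except). Output: HKW

Answer: HKW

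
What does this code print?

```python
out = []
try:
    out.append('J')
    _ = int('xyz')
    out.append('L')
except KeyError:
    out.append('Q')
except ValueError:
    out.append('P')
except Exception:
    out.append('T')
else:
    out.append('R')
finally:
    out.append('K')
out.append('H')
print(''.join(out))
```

Execution trace: 'J' (try body) → 'P' (except ValueError) → 'K' (finally) → 'H' (after the try/except). Output: JPKH

Answer: JPKH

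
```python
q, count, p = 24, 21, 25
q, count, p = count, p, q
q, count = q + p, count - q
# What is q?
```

Trace:
`q, count, p = 24, 21, 25` → q = 24; count = 21; p = 25
`q, count, p = count, p, q` → q = 21; count = 25; p = 24
`q, count = q + p, count - q` → q = 45; count = 4
So q = 45

Answer: 45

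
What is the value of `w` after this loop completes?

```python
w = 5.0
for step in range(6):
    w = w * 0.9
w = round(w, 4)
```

Exponential decay: 5.0 * 0.9^6
`w` takes the values: 5.0 → 4.5 → 4.05 → 3.645 → 3.2805 → 2.95245 → 2.657205 → 2.6572

Answer: 2.6572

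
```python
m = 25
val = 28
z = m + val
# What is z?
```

Trace:
`m = 25` → m = 25
`val = 28` → val = 28
`z = m + val` → z = 53
So z = 53

Answer: 53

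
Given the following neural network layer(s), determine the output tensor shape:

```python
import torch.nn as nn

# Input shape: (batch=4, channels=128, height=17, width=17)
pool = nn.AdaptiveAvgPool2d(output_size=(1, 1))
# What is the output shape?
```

Input: (4, 128, 17, 17) -> Output: (4, 128, 1, 1)

Answer: (4, 128, 1, 1)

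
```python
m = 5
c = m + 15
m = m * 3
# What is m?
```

Trace:
`m = 5` → m = 5
`c = m + 15` → c = 20
`m = m * 3` → m = 15
So m = 15

Answer: 15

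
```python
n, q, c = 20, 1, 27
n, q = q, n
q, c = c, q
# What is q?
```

Trace:
`n, q, c = 20, 1, 27` → n = 20; q = 1; c = 27
`n, q = q, n` → n = 1; q = 20
`q, c = c, q` → q = 27; c = 20
So q = 27

Answer: 27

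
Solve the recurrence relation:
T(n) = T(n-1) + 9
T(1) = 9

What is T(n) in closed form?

Unrolling: T(n) = T(1) + 9·(n-1) = 9 + 9(n-1) = 9n.

Answer: T(n) = 9n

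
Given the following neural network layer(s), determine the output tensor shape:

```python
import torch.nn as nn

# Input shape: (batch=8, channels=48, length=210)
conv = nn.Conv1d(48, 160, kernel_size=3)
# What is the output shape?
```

Input: (8, 48, 210) -> Output: (8, 160, 208)

Answer: (8, 160, 208)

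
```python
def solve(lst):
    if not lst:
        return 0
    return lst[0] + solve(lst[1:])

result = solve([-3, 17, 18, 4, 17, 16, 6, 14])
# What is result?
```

(-3) + 17 + 18 + 4 + 17 + 16 + 6 + 14 + 0 = 89

Answer: 89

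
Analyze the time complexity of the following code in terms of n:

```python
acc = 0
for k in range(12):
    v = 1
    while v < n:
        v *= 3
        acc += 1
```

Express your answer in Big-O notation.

Each loop level contributes: 1 × log n. Multiplying the contributions gives O(log n).

Answer: O(log n)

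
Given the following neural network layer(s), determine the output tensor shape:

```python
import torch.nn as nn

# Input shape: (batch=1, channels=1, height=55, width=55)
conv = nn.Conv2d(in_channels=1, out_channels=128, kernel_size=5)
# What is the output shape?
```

Input: (1, 1, 55, 55) -> Output: (1, 128, 51, 51)

Answer: (1, 128, 51, 51)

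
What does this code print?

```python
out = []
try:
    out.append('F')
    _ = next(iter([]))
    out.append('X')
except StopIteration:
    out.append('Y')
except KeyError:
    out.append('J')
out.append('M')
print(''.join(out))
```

Execution trace: 'F' (try body) → 'Y' (except StopIteration) → 'M' (after the try/except). Output: FYM

Answer: FYM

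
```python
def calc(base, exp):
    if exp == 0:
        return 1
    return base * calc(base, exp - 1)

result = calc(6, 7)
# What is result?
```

calc(6, 7) = 6 * 6 * 6 * 6 * 6 * 6 * 6 = 279936

Answer: 279936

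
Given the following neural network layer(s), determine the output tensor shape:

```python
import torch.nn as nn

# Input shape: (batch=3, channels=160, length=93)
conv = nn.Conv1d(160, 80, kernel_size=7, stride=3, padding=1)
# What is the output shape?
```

Input: (3, 160, 93) -> Output: (3, 80, 30)

Answer: (3, 80, 30)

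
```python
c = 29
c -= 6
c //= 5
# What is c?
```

Trace:
`c = 29` → c = 29
`c -= 6` → c = 23
`c //= 5` → c = 4
So c = 4

Answer: 4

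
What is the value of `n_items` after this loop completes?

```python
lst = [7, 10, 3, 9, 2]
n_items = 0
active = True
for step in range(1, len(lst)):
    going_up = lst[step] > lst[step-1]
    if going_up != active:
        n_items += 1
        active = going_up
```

Count direction changes in [7, 10, 3, 9, 2]
`n_items` takes the values: 0 → 1 → 2 → 3

Answer: 3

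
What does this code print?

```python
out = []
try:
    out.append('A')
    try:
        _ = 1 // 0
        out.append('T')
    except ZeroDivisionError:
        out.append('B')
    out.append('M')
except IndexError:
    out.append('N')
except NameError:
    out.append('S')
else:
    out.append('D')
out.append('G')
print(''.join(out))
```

Execution trace: 'A' (try body) → 'B' (inner except ZeroDivisionError) → 'M' (try body, no exception) → 'D' (else) → 'G' (after the try/except). Output: ABMDG

Answer: ABMDG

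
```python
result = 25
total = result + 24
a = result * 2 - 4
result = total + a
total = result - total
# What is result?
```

Trace:
`result = 25` → result = 25
`total = result + 24` → total = 49
`a = result * 2 - 4` → a = 46
`result = total + a` → result = 95
`total = result - total` → total = 46
So result = 95

Answer: 95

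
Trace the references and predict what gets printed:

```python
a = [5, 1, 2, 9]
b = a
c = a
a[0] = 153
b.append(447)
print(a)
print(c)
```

Key concept: multiple aliases.
Step by step:
`a = [5, 1, 2, 9]` → a = [5, 1, 2, 9]
`b = a` → b = [5, 1, 2, 9] (same object as a)
`c = a` → c = [5, 1, 2, 9] (same object as a, b)
`a[0] = 153` → a = [153, 1, 2, 9] (same object as b, c); b = [153, 1, 2, 9] (same object as a, c); c = [153, 1, 2, 9] (same object as a, b)
`b.append(447)` → a = [153, 1, 2, 9, 447] (same object as b, c); b = [153, 1, 2, 9, 447] (same object as a, c); c = [153, 1, 2, 9, 447] (same object as a, b)
`print(a)` → prints [153, 1, 2, 9, 447]
`print(c)` → prints [153, 1, 2, 9, 447]

Answer:
[153, 1, 2, 9, 447]
[153, 1, 2, 9, 447]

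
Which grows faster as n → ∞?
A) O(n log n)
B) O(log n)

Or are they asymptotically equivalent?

O(n log n) vs O(log n): Higher order terms dominate.

Answer: A) O(n log n) grows faster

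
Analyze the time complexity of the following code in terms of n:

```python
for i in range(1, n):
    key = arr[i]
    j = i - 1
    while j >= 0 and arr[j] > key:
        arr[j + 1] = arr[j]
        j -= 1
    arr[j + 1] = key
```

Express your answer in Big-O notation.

This is Insertion sort. Time complexity: O(n²).

Answer: O(n²)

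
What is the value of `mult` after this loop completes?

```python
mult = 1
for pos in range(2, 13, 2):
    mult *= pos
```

Product of even numbers 2 to 12
`mult` takes the values: 1 → 2 → 8 → 48 → 384 → 3840 → 46080

Answer: 46080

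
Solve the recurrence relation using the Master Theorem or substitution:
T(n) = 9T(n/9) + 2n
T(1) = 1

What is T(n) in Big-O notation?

By Master Theorem: a=9, b=9, f(n)=2n. Since log_9(9) = 1 and f(n) = Θ(n^1), Case 2 applies. T(n) = O(n log n).

Answer: O(n log n)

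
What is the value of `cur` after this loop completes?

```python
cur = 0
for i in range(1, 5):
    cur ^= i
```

XOR of 1 to 4
`cur` takes the values: 0 → 1 → 3 → 0 → 4

Answer: 4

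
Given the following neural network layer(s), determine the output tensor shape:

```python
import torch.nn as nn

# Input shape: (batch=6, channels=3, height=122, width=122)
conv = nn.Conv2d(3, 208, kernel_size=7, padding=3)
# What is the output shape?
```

Input: (6, 3, 122, 122) -> Output: (6, 208, 122, 122)

Answer: (6, 208, 122, 122)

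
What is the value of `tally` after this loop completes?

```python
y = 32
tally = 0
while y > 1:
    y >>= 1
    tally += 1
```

Count right shifts until 1
`tally` takes the values: 0 → 1 → 2 → 3 → 4 → 5

Answer: 5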